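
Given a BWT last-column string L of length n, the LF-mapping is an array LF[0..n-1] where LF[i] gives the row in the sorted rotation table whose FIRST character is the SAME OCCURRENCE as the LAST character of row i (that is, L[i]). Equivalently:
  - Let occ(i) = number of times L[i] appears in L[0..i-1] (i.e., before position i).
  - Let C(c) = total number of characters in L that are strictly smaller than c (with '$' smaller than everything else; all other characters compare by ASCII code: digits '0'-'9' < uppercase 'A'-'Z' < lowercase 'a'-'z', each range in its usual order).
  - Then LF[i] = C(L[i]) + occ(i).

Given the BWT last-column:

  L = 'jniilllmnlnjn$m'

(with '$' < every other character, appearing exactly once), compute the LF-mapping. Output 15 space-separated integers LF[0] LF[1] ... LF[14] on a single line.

Char counts: '$':1, 'i':2, 'j':2, 'l':4, 'm':2, 'n':4
C (first-col start): C('$')=0, C('i')=1, C('j')=3, C('l')=5, C('m')=9, C('n')=11
L[0]='j': occ=0, LF[0]=C('j')+0=3+0=3
L[1]='n': occ=0, LF[1]=C('n')+0=11+0=11
L[2]='i': occ=0, LF[2]=C('i')+0=1+0=1
L[3]='i': occ=1, LF[3]=C('i')+1=1+1=2
L[4]='l': occ=0, LF[4]=C('l')+0=5+0=5
L[5]='l': occ=1, LF[5]=C('l')+1=5+1=6
L[6]='l': occ=2, LF[6]=C('l')+2=5+2=7
L[7]='m': occ=0, LF[7]=C('m')+0=9+0=9
L[8]='n': occ=1, LF[8]=C('n')+1=11+1=12
L[9]='l': occ=3, LF[9]=C('l')+3=5+3=8
L[10]='n': occ=2, LF[10]=C('n')+2=11+2=13
L[11]='j': occ=1, LF[11]=C('j')+1=3+1=4
L[12]='n': occ=3, LF[12]=C('n')+3=11+3=14
L[13]='$': occ=0, LF[13]=C('$')+0=0+0=0
L[14]='m': occ=1, LF[14]=C('m')+1=9+1=10

Answer: 3 11 1 2 5 6 7 9 12 8 13 4 14 0 10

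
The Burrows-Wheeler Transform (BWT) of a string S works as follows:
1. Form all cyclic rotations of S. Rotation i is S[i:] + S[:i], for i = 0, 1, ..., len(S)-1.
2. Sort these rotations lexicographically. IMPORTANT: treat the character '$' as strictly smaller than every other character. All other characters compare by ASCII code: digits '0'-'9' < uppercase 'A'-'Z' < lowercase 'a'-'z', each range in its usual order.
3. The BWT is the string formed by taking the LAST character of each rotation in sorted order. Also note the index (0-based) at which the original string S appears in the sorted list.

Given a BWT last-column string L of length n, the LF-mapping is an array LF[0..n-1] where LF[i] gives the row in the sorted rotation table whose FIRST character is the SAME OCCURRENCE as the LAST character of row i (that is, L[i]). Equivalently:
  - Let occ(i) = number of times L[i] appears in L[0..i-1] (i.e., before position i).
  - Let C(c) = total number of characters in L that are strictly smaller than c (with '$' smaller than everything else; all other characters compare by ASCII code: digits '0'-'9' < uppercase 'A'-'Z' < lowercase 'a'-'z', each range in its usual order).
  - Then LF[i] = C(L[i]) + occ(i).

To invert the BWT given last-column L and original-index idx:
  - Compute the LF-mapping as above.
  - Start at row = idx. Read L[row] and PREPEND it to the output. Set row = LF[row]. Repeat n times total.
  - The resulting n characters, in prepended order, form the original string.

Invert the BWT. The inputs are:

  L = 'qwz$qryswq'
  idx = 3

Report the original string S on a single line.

LF mapping: 1 6 9 0 2 4 8 5 7 3
Walk LF starting at row 3, prepending L[row]:
  step 1: row=3, L[3]='$', prepend. Next row=LF[3]=0
  step 2: row=0, L[0]='q', prepend. Next row=LF[0]=1
  step 3: row=1, L[1]='w', prepend. Next row=LF[1]=6
  step 4: row=6, L[6]='y', prepend. Next row=LF[6]=8
  step 5: row=8, L[8]='w', prepend. Next row=LF[8]=7
  step 6: row=7, L[7]='s', prepend. Next row=LF[7]=5
  step 7: row=5, L[5]='r', prepend. Next row=LF[5]=4
  step 8: row=4, L[4]='q', prepend. Next row=LF[4]=2
  step 9: row=2, L[2]='z', prepend. Next row=LF[2]=9
  step 10: row=9, L[9]='q', prepend. Next row=LF[9]=3
Reversed output: qzqrswywq$

Answer: qzqrswywq$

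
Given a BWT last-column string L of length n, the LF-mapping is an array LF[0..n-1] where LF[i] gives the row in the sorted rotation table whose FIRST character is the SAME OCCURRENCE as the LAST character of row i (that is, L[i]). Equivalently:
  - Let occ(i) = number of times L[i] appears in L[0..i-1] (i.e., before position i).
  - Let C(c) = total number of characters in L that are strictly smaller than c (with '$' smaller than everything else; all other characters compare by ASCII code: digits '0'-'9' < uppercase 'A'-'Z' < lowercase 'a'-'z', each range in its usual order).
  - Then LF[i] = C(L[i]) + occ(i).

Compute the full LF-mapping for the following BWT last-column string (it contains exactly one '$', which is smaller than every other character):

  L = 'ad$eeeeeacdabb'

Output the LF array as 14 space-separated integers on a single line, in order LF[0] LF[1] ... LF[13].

Char counts: '$':1, 'a':3, 'b':2, 'c':1, 'd':2, 'e':5
C (first-col start): C('$')=0, C('a')=1, C('b')=4, C('c')=6, C('d')=7, C('e')=9
L[0]='a': occ=0, LF[0]=C('a')+0=1+0=1
L[1]='d': occ=0, LF[1]=C('d')+0=7+0=7
L[2]='$': occ=0, LF[2]=C('$')+0=0+0=0
L[3]='e': occ=0, LF[3]=C('e')+0=9+0=9
L[4]='e': occ=1, LF[4]=C('e')+1=9+1=10
L[5]='e': occ=2, LF[5]=C('e')+2=9+2=11
L[6]='e': occ=3, LF[6]=C('e')+3=9+3=12
L[7]='e': occ=4, LF[7]=C('e')+4=9+4=13
L[8]='a': occ=1, LF[8]=C('a')+1=1+1=2
L[9]='c': occ=0, LF[9]=C('c')+0=6+0=6
L[10]='d': occ=1, LF[10]=C('d')+1=7+1=8
L[11]='a': occ=2, LF[11]=C('a')+2=1+2=3
L[12]='b': occ=0, LF[12]=C('b')+0=4+0=4
L[13]='b': occ=1, LF[13]=C('b')+1=4+1=5

Answer: 1 7 0 9 10 11 12 13 2 6 8 3 4 5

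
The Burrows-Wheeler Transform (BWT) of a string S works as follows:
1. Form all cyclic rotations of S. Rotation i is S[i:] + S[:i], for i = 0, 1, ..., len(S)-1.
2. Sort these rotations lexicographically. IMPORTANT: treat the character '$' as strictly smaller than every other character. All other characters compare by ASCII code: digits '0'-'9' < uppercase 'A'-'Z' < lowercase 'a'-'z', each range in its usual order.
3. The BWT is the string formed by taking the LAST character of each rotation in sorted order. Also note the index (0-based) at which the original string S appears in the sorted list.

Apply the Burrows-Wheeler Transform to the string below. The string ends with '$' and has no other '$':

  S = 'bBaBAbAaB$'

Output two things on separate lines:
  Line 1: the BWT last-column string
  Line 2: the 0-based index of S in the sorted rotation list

Answer: BbBaabABA$
9

Derivation:
All 10 rotations (rotation i = S[i:]+S[:i]):
  rot[0] = bBaBAbAaB$
  rot[1] = BaBAbAaB$b
  rot[2] = aBAbAaB$bB
  rot[3] = BAbAaB$bBa
  rot[4] = AbAaB$bBaB
  rot[5] = bAaB$bBaBA
  rot[6] = AaB$bBaBAb
  rot[7] = aB$bBaBAbA
  rot[8] = B$bBaBAbAa
  rot[9] = $bBaBAbAaB
Sorted (with $ < everything):
  sorted[0] = $bBaBAbAaB  (last char: 'B')
  sorted[1] = AaB$bBaBAb  (last char: 'b')
  sorted[2] = AbAaB$bBaB  (last char: 'B')
  sorted[3] = B$bBaBAbAa  (last char: 'a')
  sorted[4] = BAbAaB$bBa  (last char: 'a')
  sorted[5] = BaBAbAaB$b  (last char: 'b')
  sorted[6] = aB$bBaBAbA  (last char: 'A')
  sorted[7] = aBAbAaB$bB  (last char: 'B')
  sorted[8] = bAaB$bBaBA  (last char: 'A')
  sorted[9] = bBaBAbAaB$  (last char: '$')
Last column: BbBaabABA$
Original string S is at sorted index 9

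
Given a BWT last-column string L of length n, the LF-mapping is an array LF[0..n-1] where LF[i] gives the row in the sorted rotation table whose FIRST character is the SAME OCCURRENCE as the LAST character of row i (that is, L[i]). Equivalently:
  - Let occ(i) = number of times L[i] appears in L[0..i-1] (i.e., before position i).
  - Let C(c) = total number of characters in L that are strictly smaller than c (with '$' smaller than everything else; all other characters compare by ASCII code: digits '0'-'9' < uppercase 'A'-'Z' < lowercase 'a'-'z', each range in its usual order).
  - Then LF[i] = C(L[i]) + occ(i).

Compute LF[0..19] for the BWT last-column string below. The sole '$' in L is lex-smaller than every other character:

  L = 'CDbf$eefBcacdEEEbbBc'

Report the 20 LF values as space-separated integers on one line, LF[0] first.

Answer: 3 4 9 18 0 16 17 19 1 12 8 13 15 5 6 7 10 11 2 14

Derivation:
Char counts: '$':1, 'B':2, 'C':1, 'D':1, 'E':3, 'a':1, 'b':3, 'c':3, 'd':1, 'e':2, 'f':2
C (first-col start): C('$')=0, C('B')=1, C('C')=3, C('D')=4, C('E')=5, C('a')=8, C('b')=9, C('c')=12, C('d')=15, C('e')=16, C('f')=18
L[0]='C': occ=0, LF[0]=C('C')+0=3+0=3
L[1]='D': occ=0, LF[1]=C('D')+0=4+0=4
L[2]='b': occ=0, LF[2]=C('b')+0=9+0=9
L[3]='f': occ=0, LF[3]=C('f')+0=18+0=18
L[4]='$': occ=0, LF[4]=C('$')+0=0+0=0
L[5]='e': occ=0, LF[5]=C('e')+0=16+0=16
L[6]='e': occ=1, LF[6]=C('e')+1=16+1=17
L[7]='f': occ=1, LF[7]=C('f')+1=18+1=19
L[8]='B': occ=0, LF[8]=C('B')+0=1+0=1
L[9]='c': occ=0, LF[9]=C('c')+0=12+0=12
L[10]='a': occ=0, LF[10]=C('a')+0=8+0=8
L[11]='c': occ=1, LF[11]=C('c')+1=12+1=13
L[12]='d': occ=0, LF[12]=C('d')+0=15+0=15
L[13]='E': occ=0, LF[13]=C('E')+0=5+0=5
L[14]='E': occ=1, LF[14]=C('E')+1=5+1=6
L[15]='E': occ=2, LF[15]=C('E')+2=5+2=7
L[16]='b': occ=1, LF[16]=C('b')+1=9+1=10
L[17]='b': occ=2, LF[17]=C('b')+2=9+2=11
L[18]='B': occ=1, LF[18]=C('B')+1=1+1=2
L[19]='c': occ=2, LF[19]=C('c')+2=12+2=14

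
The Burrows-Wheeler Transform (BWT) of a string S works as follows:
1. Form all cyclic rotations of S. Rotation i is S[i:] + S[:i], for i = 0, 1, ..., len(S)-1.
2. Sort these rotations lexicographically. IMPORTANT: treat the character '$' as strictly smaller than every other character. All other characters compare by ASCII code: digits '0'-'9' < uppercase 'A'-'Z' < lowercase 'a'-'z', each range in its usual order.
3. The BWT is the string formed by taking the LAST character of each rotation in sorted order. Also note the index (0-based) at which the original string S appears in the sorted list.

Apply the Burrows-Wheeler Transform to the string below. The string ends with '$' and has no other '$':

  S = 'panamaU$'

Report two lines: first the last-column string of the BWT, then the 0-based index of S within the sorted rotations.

Answer: Uamnpaa$
7

Derivation:
All 8 rotations (rotation i = S[i:]+S[:i]):
  rot[0] = panamaU$
  rot[1] = anamaU$p
  rot[2] = namaU$pa
  rot[3] = amaU$pan
  rot[4] = maU$pana
  rot[5] = aU$panam
  rot[6] = U$panama
  rot[7] = $panamaU
Sorted (with $ < everything):
  sorted[0] = $panamaU  (last char: 'U')
  sorted[1] = U$panama  (last char: 'a')
  sorted[2] = aU$panam  (last char: 'm')
  sorted[3] = amaU$pan  (last char: 'n')
  sorted[4] = anamaU$p  (last char: 'p')
  sorted[5] = maU$pana  (last char: 'a')
  sorted[6] = namaU$pa  (last char: 'a')
  sorted[7] = panamaU$  (last char: '$')
Last column: Uamnpaa$
Original string S is at sorted index 7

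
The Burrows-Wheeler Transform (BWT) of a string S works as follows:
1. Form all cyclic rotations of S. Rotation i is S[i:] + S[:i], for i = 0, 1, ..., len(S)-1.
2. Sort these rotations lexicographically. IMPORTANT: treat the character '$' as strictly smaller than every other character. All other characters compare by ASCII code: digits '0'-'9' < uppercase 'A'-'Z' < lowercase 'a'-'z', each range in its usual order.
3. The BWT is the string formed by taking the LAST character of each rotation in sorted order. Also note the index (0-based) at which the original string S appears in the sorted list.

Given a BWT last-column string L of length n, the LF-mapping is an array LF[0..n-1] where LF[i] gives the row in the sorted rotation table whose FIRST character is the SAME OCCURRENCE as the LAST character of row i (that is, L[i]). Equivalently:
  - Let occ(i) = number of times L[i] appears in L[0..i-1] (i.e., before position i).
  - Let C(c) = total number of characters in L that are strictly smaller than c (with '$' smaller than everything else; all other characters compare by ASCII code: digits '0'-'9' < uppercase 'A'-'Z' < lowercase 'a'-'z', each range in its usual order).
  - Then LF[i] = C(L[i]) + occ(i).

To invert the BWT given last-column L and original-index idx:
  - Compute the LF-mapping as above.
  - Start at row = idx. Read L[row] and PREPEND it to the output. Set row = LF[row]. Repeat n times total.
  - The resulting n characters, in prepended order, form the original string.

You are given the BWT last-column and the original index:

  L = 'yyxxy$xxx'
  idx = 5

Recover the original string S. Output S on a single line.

Answer: xyxyxxxy$

Derivation:
LF mapping: 6 7 1 2 8 0 3 4 5
Walk LF starting at row 5, prepending L[row]:
  step 1: row=5, L[5]='$', prepend. Next row=LF[5]=0
  step 2: row=0, L[0]='y', prepend. Next row=LF[0]=6
  step 3: row=6, L[6]='x', prepend. Next row=LF[6]=3
  step 4: row=3, L[3]='x', prepend. Next row=LF[3]=2
  step 5: row=2, L[2]='x', prepend. Next row=LF[2]=1
  step 6: row=1, L[1]='y', prepend. Next row=LF[1]=7
  step 7: row=7, L[7]='x', prepend. Next row=LF[7]=4
  step 8: row=4, L[4]='y', prepend. Next row=LF[4]=8
  step 9: row=8, L[8]='x', prepend. Next row=LF[8]=5
Reversed output: xyxyxxxy$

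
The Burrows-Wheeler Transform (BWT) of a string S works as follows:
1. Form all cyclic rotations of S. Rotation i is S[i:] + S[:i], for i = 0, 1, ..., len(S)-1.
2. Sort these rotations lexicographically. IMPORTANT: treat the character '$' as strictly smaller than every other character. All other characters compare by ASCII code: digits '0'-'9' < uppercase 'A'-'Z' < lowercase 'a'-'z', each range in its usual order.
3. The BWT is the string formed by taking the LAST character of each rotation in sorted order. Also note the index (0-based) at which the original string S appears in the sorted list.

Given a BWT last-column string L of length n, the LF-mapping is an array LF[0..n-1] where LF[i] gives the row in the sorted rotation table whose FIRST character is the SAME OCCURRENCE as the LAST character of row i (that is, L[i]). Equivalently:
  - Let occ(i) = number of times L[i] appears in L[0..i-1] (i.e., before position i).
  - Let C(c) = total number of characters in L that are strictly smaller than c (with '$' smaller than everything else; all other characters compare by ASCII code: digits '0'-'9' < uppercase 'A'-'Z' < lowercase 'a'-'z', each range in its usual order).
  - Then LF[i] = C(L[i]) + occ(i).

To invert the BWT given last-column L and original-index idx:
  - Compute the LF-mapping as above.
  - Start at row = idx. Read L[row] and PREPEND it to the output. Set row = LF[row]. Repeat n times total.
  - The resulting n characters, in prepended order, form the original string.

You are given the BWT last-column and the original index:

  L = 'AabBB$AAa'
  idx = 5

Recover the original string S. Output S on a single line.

LF mapping: 1 6 8 4 5 0 2 3 7
Walk LF starting at row 5, prepending L[row]:
  step 1: row=5, L[5]='$', prepend. Next row=LF[5]=0
  step 2: row=0, L[0]='A', prepend. Next row=LF[0]=1
  step 3: row=1, L[1]='a', prepend. Next row=LF[1]=6
  step 4: row=6, L[6]='A', prepend. Next row=LF[6]=2
  step 5: row=2, L[2]='b', prepend. Next row=LF[2]=8
  step 6: row=8, L[8]='a', prepend. Next row=LF[8]=7
  step 7: row=7, L[7]='A', prepend. Next row=LF[7]=3
  step 8: row=3, L[3]='B', prepend. Next row=LF[3]=4
  step 9: row=4, L[4]='B', prepend. Next row=LF[4]=5
Reversed output: BBAabAaA$

Answer: BBAabAaA$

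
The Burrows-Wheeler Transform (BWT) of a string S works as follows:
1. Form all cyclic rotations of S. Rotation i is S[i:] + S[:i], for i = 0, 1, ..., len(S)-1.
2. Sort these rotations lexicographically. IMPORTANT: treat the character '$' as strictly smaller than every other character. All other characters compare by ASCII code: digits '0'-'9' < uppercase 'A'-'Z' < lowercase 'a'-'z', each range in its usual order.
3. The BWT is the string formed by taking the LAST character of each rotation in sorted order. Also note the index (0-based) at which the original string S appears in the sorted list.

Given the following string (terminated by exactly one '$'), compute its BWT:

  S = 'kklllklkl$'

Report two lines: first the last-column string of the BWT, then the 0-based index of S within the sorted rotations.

All 10 rotations (rotation i = S[i:]+S[:i]):
  rot[0] = kklllklkl$
  rot[1] = klllklkl$k
  rot[2] = lllklkl$kk
  rot[3] = llklkl$kkl
  rot[4] = lklkl$kkll
  rot[5] = klkl$kklll
  rot[6] = lkl$kklllk
  rot[7] = kl$kklllkl
  rot[8] = l$kklllklk
  rot[9] = $kklllklkl
Sorted (with $ < everything):
  sorted[0] = $kklllklkl  (last char: 'l')
  sorted[1] = kklllklkl$  (last char: '$')
  sorted[2] = kl$kklllkl  (last char: 'l')
  sorted[3] = klkl$kklll  (last char: 'l')
  sorted[4] = klllklkl$k  (last char: 'k')
  sorted[5] = l$kklllklk  (last char: 'k')
  sorted[6] = lkl$kklllk  (last char: 'k')
  sorted[7] = lklkl$kkll  (last char: 'l')
  sorted[8] = llklkl$kkl  (last char: 'l')
  sorted[9] = lllklkl$kk  (last char: 'k')
Last column: l$llkkkllk
Original string S is at sorted index 1

Answer: l$llkkkllk
1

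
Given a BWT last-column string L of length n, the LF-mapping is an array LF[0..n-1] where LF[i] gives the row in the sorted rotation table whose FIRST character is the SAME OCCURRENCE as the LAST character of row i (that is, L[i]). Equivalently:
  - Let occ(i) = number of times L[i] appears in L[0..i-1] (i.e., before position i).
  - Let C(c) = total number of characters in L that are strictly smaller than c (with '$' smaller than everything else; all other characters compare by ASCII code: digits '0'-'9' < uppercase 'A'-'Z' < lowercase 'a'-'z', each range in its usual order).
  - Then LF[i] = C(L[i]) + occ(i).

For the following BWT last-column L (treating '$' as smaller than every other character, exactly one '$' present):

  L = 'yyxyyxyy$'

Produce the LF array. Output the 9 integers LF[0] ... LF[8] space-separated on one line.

Answer: 3 4 1 5 6 2 7 8 0

Derivation:
Char counts: '$':1, 'x':2, 'y':6
C (first-col start): C('$')=0, C('x')=1, C('y')=3
L[0]='y': occ=0, LF[0]=C('y')+0=3+0=3
L[1]='y': occ=1, LF[1]=C('y')+1=3+1=4
L[2]='x': occ=0, LF[2]=C('x')+0=1+0=1
L[3]='y': occ=2, LF[3]=C('y')+2=3+2=5
L[4]='y': occ=3, LF[4]=C('y')+3=3+3=6
L[5]='x': occ=1, LF[5]=C('x')+1=1+1=2
L[6]='y': occ=4, LF[6]=C('y')+4=3+4=7
L[7]='y': occ=5, LF[7]=C('y')+5=3+5=8
L[8]='$': occ=0, LF[8]=C('$')+0=0+0=0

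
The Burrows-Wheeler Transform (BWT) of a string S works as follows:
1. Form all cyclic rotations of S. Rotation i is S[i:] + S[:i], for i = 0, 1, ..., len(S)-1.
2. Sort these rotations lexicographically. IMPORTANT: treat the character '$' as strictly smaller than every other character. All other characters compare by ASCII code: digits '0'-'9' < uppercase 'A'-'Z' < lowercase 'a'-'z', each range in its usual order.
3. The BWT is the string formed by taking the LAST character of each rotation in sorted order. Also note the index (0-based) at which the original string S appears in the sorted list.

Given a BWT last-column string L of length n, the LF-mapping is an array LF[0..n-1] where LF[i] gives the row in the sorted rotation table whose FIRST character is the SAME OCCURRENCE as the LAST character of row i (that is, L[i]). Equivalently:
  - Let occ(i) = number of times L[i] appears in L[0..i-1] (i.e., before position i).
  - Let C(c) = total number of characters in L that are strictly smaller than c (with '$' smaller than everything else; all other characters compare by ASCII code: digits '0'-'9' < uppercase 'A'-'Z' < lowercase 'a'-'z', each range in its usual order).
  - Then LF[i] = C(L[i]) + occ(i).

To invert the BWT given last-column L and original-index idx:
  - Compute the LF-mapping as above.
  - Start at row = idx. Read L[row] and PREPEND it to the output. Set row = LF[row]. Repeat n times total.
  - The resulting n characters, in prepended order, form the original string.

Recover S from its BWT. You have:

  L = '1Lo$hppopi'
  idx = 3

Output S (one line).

Answer: hippopoL1$

Derivation:
LF mapping: 1 2 5 0 3 7 8 6 9 4
Walk LF starting at row 3, prepending L[row]:
  step 1: row=3, L[3]='$', prepend. Next row=LF[3]=0
  step 2: row=0, L[0]='1', prepend. Next row=LF[0]=1
  step 3: row=1, L[1]='L', prepend. Next row=LF[1]=2
  step 4: row=2, L[2]='o', prepend. Next row=LF[2]=5
  step 5: row=5, L[5]='p', prepend. Next row=LF[5]=7
  step 6: row=7, L[7]='o', prepend. Next row=LF[7]=6
  step 7: row=6, L[6]='p', prepend. Next row=LF[6]=8
  step 8: row=8, L[8]='p', prepend. Next row=LF[8]=9
  step 9: row=9, L[9]='i', prepend. Next row=LF[9]=4
  step 10: row=4, L[4]='h', prepend. Next row=LF[4]=3
Reversed output: hippopoL1$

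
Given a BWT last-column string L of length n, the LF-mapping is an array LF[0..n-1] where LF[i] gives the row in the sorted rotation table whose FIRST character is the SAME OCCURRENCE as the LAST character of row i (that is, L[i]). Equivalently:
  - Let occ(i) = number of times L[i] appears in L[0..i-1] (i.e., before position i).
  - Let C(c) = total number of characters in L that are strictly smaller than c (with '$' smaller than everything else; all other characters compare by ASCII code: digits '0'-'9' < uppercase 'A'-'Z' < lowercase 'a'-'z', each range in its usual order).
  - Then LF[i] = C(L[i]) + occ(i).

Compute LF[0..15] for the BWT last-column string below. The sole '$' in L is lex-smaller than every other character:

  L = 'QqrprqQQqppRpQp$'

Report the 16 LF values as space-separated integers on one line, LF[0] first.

Char counts: '$':1, 'Q':4, 'R':1, 'p':5, 'q':3, 'r':2
C (first-col start): C('$')=0, C('Q')=1, C('R')=5, C('p')=6, C('q')=11, C('r')=14
L[0]='Q': occ=0, LF[0]=C('Q')+0=1+0=1
L[1]='q': occ=0, LF[1]=C('q')+0=11+0=11
L[2]='r': occ=0, LF[2]=C('r')+0=14+0=14
L[3]='p': occ=0, LF[3]=C('p')+0=6+0=6
L[4]='r': occ=1, LF[4]=C('r')+1=14+1=15
L[5]='q': occ=1, LF[5]=C('q')+1=11+1=12
L[6]='Q': occ=1, LF[6]=C('Q')+1=1+1=2
L[7]='Q': occ=2, LF[7]=C('Q')+2=1+2=3
L[8]='q': occ=2, LF[8]=C('q')+2=11+2=13
L[9]='p': occ=1, LF[9]=C('p')+1=6+1=7
L[10]='p': occ=2, LF[10]=C('p')+2=6+2=8
L[11]='R': occ=0, LF[11]=C('R')+0=5+0=5
L[12]='p': occ=3, LF[12]=C('p')+3=6+3=9
L[13]='Q': occ=3, LF[13]=C('Q')+3=1+3=4
L[14]='p': occ=4, LF[14]=C('p')+4=6+4=10
L[15]='$': occ=0, LF[15]=C('$')+0=0+0=0

Answer: 1 11 14 6 15 12 2 3 13 7 8 5 9 4 10 0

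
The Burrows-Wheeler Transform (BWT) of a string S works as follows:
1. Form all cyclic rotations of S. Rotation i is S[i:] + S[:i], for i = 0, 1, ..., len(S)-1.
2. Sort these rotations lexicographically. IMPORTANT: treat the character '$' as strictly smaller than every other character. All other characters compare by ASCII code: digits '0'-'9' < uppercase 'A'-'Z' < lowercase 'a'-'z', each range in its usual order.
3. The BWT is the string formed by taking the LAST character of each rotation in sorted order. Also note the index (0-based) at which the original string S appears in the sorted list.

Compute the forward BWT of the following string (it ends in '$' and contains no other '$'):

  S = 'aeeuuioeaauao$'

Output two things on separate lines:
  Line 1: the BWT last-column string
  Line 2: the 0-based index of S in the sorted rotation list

Answer: oe$uaoaeuaiaue
2

Derivation:
All 14 rotations (rotation i = S[i:]+S[:i]):
  rot[0] = aeeuuioeaauao$
  rot[1] = eeuuioeaauao$a
  rot[2] = euuioeaauao$ae
  rot[3] = uuioeaauao$aee
  rot[4] = uioeaauao$aeeu
  rot[5] = ioeaauao$aeeuu
  rot[6] = oeaauao$aeeuui
  rot[7] = eaauao$aeeuuio
  rot[8] = aauao$aeeuuioe
  rot[9] = auao$aeeuuioea
  rot[10] = uao$aeeuuioeaa
  rot[11] = ao$aeeuuioeaau
  rot[12] = o$aeeuuioeaaua
  rot[13] = $aeeuuioeaauao
Sorted (with $ < everything):
  sorted[0] = $aeeuuioeaauao  (last char: 'o')
  sorted[1] = aauao$aeeuuioe  (last char: 'e')
  sorted[2] = aeeuuioeaauao$  (last char: '$')
  sorted[3] = ao$aeeuuioeaau  (last char: 'u')
  sorted[4] = auao$aeeuuioea  (last char: 'a')
  sorted[5] = eaauao$aeeuuio  (last char: 'o')
  sorted[6] = eeuuioeaauao$a  (last char: 'a')
  sorted[7] = euuioeaauao$ae  (last char: 'e')
  sorted[8] = ioeaauao$aeeuu  (last char: 'u')
  sorted[9] = o$aeeuuioeaaua  (last char: 'a')
  sorted[10] = oeaauao$aeeuui  (last char: 'i')
  sorted[11] = uao$aeeuuioeaa  (last char: 'a')
  sorted[12] = uioeaauao$aeeu  (last char: 'u')
  sorted[13] = uuioeaauao$aee  (last char: 'e')
Last column: oe$uaoaeuaiaue
Original string S is at sorted index 2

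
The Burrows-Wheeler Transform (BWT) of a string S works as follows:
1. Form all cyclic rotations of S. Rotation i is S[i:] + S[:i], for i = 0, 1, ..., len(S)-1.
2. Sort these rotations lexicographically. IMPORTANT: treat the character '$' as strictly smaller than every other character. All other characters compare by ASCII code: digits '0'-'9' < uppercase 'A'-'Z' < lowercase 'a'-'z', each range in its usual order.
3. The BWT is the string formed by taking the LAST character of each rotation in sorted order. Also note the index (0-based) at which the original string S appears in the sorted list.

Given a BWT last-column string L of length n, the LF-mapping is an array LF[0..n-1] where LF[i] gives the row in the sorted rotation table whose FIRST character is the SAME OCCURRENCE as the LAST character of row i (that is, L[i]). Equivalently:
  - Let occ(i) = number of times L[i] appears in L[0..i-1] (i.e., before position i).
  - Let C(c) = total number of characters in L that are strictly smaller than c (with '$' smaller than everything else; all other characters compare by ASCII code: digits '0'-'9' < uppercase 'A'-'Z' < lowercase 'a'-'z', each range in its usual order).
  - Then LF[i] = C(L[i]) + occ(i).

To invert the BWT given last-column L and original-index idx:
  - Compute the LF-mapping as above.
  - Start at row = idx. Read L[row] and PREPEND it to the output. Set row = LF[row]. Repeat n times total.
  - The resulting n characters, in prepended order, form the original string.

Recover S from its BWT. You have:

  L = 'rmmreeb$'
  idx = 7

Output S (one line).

LF mapping: 6 4 5 7 2 3 1 0
Walk LF starting at row 7, prepending L[row]:
  step 1: row=7, L[7]='$', prepend. Next row=LF[7]=0
  step 2: row=0, L[0]='r', prepend. Next row=LF[0]=6
  step 3: row=6, L[6]='b', prepend. Next row=LF[6]=1
  step 4: row=1, L[1]='m', prepend. Next row=LF[1]=4
  step 5: row=4, L[4]='e', prepend. Next row=LF[4]=2
  step 6: row=2, L[2]='m', prepend. Next row=LF[2]=5
  step 7: row=5, L[5]='e', prepend. Next row=LF[5]=3
  step 8: row=3, L[3]='r', prepend. Next row=LF[3]=7
Reversed output: remembr$

Answer: remembr$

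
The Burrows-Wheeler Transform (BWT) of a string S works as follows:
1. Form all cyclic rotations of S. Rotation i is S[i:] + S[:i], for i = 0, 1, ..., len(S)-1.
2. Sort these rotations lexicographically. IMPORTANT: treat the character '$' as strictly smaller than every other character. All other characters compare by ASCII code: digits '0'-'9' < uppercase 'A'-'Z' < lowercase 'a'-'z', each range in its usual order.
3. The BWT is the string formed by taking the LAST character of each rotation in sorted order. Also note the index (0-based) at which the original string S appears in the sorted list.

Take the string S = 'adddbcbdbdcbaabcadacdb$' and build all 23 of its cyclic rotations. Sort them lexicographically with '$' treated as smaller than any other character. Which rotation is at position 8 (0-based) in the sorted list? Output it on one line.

Answer: bcadacdb$adddbcbdbdcbaa

Derivation:
All 23 rotations (rotation i = S[i:]+S[:i]):
  rot[0] = adddbcbdbdcbaabcadacdb$
  rot[1] = dddbcbdbdcbaabcadacdb$a
  rot[2] = ddbcbdbdcbaabcadacdb$ad
  rot[3] = dbcbdbdcbaabcadacdb$add
  rot[4] = bcbdbdcbaabcadacdb$addd
  rot[5] = cbdbdcbaabcadacdb$adddb
  rot[6] = bdbdcbaabcadacdb$adddbc
  rot[7] = dbdcbaabcadacdb$adddbcb
  rot[8] = bdcbaabcadacdb$adddbcbd
  rot[9] = dcbaabcadacdb$adddbcbdb
  rot[10] = cbaabcadacdb$adddbcbdbd
  rot[11] = baabcadacdb$adddbcbdbdc
  rot[12] = aabcadacdb$adddbcbdbdcb
  rot[13] = abcadacdb$adddbcbdbdcba
  rot[14] = bcadacdb$adddbcbdbdcbaa
  rot[15] = cadacdb$adddbcbdbdcbaab
  rot[16] = adacdb$adddbcbdbdcbaabc
  rot[17] = dacdb$adddbcbdbdcbaabca
  rot[18] = acdb$adddbcbdbdcbaabcad
  rot[19] = cdb$adddbcbdbdcbaabcada
  rot[20] = db$adddbcbdbdcbaabcadac
  rot[21] = b$adddbcbdbdcbaabcadacd
  rot[22] = $adddbcbdbdcbaabcadacdb
Sorted (with $ < everything):
  sorted[0] = $adddbcbdbdcbaabcadacdb
  sorted[1] = aabcadacdb$adddbcbdbdcb
  sorted[2] = abcadacdb$adddbcbdbdcba
  sorted[3] = acdb$adddbcbdbdcbaabcad
  sorted[4] = adacdb$adddbcbdbdcbaabc
  sorted[5] = adddbcbdbdcbaabcadacdb$
  sorted[6] = b$adddbcbdbdcbaabcadacd
  sorted[7] = baabcadacdb$adddbcbdbdc
  sorted[8] = bcadacdb$adddbcbdbdcbaa
  sorted[9] = bcbdbdcbaabcadacdb$addd
  sorted[10] = bdbdcbaabcadacdb$adddbc
  sorted[11] = bdcbaabcadacdb$adddbcbd
  sorted[12] = cadacdb$adddbcbdbdcbaab
  sorted[13] = cbaabcadacdb$adddbcbdbd
  sorted[14] = cbdbdcbaabcadacdb$adddb
  sorted[15] = cdb$adddbcbdbdcbaabcada
  sorted[16] = dacdb$adddbcbdbdcbaabca
  sorted[17] = db$adddbcbdbdcbaabcadac
  sorted[18] = dbcbdbdcbaabcadacdb$add
  sorted[19] = dbdcbaabcadacdb$adddbcb
  sorted[20] = dcbaabcadacdb$adddbcbdb
  sorted[21] = ddbcbdbdcbaabcadacdb$ad
  sorted[22] = dddbcbdbdcbaabcadacdb$a
sorted[8] = bcadacdb$adddbcbdbdcbaa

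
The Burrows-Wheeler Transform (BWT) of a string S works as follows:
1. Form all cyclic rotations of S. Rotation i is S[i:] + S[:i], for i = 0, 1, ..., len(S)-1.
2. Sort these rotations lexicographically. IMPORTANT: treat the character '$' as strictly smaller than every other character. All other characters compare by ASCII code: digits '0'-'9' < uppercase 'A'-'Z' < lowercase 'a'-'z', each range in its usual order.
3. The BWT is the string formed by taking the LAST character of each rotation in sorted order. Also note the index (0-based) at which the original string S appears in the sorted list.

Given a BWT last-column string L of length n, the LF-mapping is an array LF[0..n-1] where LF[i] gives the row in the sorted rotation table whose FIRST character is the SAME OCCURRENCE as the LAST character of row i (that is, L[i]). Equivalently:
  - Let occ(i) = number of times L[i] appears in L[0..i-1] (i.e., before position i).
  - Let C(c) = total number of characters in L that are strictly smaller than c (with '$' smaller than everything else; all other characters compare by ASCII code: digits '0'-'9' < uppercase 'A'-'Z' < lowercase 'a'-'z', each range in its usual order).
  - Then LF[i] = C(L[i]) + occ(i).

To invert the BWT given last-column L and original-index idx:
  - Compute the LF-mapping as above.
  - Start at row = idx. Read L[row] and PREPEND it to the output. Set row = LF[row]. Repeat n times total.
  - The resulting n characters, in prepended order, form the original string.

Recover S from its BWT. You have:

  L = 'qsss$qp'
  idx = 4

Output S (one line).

LF mapping: 2 4 5 6 0 3 1
Walk LF starting at row 4, prepending L[row]:
  step 1: row=4, L[4]='$', prepend. Next row=LF[4]=0
  step 2: row=0, L[0]='q', prepend. Next row=LF[0]=2
  step 3: row=2, L[2]='s', prepend. Next row=LF[2]=5
  step 4: row=5, L[5]='q', prepend. Next row=LF[5]=3
  step 5: row=3, L[3]='s', prepend. Next row=LF[3]=6
  step 6: row=6, L[6]='p', prepend. Next row=LF[6]=1
  step 7: row=1, L[1]='s', prepend. Next row=LF[1]=4
Reversed output: spsqsq$

Answer: spsqsq$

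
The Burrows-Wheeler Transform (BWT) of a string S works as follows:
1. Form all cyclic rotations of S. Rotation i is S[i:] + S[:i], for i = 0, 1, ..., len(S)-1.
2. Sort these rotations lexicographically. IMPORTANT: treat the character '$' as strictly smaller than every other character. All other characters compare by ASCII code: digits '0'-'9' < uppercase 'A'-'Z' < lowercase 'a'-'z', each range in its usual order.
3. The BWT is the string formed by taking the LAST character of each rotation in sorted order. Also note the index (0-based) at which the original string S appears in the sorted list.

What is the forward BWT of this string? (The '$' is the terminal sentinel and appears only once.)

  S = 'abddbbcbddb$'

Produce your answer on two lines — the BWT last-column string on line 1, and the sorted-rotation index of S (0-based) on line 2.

All 12 rotations (rotation i = S[i:]+S[:i]):
  rot[0] = abddbbcbddb$
  rot[1] = bddbbcbddb$a
  rot[2] = ddbbcbddb$ab
  rot[3] = dbbcbddb$abd
  rot[4] = bbcbddb$abdd
  rot[5] = bcbddb$abddb
  rot[6] = cbddb$abddbb
  rot[7] = bddb$abddbbc
  rot[8] = ddb$abddbbcb
  rot[9] = db$abddbbcbd
  rot[10] = b$abddbbcbdd
  rot[11] = $abddbbcbddb
Sorted (with $ < everything):
  sorted[0] = $abddbbcbddb  (last char: 'b')
  sorted[1] = abddbbcbddb$  (last char: '$')
  sorted[2] = b$abddbbcbdd  (last char: 'd')
  sorted[3] = bbcbddb$abdd  (last char: 'd')
  sorted[4] = bcbddb$abddb  (last char: 'b')
  sorted[5] = bddb$abddbbc  (last char: 'c')
  sorted[6] = bddbbcbddb$a  (last char: 'a')
  sorted[7] = cbddb$abddbb  (last char: 'b')
  sorted[8] = db$abddbbcbd  (last char: 'd')
  sorted[9] = dbbcbddb$abd  (last char: 'd')
  sorted[10] = ddb$abddbbcb  (last char: 'b')
  sorted[11] = ddbbcbddb$ab  (last char: 'b')
Last column: b$ddbcabddbb
Original string S is at sorted index 1

Answer: b$ddbcabddbb
1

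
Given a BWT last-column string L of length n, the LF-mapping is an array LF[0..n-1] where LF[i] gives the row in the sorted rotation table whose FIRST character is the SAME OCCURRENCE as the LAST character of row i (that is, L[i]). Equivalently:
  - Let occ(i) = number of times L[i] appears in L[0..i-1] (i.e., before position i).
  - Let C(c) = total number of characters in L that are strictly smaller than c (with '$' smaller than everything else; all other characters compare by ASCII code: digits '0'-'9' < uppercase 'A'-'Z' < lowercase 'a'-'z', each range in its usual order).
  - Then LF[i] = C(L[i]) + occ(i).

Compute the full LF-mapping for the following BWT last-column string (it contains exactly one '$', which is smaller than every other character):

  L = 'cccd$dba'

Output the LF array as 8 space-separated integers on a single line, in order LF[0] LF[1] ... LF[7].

Answer: 3 4 5 6 0 7 2 1

Derivation:
Char counts: '$':1, 'a':1, 'b':1, 'c':3, 'd':2
C (first-col start): C('$')=0, C('a')=1, C('b')=2, C('c')=3, C('d')=6
L[0]='c': occ=0, LF[0]=C('c')+0=3+0=3
L[1]='c': occ=1, LF[1]=C('c')+1=3+1=4
L[2]='c': occ=2, LF[2]=C('c')+2=3+2=5
L[3]='d': occ=0, LF[3]=C('d')+0=6+0=6
L[4]='$': occ=0, LF[4]=C('$')+0=0+0=0
L[5]='d': occ=1, LF[5]=C('d')+1=6+1=7
L[6]='b': occ=0, LF[6]=C('b')+0=2+0=2
L[7]='a': occ=0, LF[7]=C('a')+0=1+0=1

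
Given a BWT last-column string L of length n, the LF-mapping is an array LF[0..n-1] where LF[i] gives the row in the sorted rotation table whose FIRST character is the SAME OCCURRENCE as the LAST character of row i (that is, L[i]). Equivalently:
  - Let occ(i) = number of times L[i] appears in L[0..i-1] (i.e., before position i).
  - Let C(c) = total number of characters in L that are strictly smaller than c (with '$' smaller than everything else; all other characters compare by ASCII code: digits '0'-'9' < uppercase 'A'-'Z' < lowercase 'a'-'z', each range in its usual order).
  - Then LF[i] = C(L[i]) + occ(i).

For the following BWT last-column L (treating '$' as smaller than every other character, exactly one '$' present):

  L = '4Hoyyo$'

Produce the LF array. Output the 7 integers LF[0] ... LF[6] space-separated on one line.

Answer: 1 2 3 5 6 4 0

Derivation:
Char counts: '$':1, '4':1, 'H':1, 'o':2, 'y':2
C (first-col start): C('$')=0, C('4')=1, C('H')=2, C('o')=3, C('y')=5
L[0]='4': occ=0, LF[0]=C('4')+0=1+0=1
L[1]='H': occ=0, LF[1]=C('H')+0=2+0=2
L[2]='o': occ=0, LF[2]=C('o')+0=3+0=3
L[3]='y': occ=0, LF[3]=C('y')+0=5+0=5
L[4]='y': occ=1, LF[4]=C('y')+1=5+1=6
L[5]='o': occ=1, LF[5]=C('o')+1=3+1=4
L[6]='$': occ=0, LF[6]=C('$')+0=0+0=0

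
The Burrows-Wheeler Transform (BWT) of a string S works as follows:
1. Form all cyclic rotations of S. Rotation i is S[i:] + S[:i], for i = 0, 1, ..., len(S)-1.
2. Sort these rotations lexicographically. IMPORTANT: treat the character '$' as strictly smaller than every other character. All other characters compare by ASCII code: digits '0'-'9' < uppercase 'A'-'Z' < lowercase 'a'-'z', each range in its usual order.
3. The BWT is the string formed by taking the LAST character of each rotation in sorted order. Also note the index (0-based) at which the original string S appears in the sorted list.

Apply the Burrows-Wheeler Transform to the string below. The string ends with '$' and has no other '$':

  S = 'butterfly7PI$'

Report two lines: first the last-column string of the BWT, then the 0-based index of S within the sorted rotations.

Answer: IyP7$trfetubl
4

Derivation:
All 13 rotations (rotation i = S[i:]+S[:i]):
  rot[0] = butterfly7PI$
  rot[1] = utterfly7PI$b
  rot[2] = tterfly7PI$bu
  rot[3] = terfly7PI$but
  rot[4] = erfly7PI$butt
  rot[5] = rfly7PI$butte
  rot[6] = fly7PI$butter
  rot[7] = ly7PI$butterf
  rot[8] = y7PI$butterfl
  rot[9] = 7PI$butterfly
  rot[10] = PI$butterfly7
  rot[11] = I$butterfly7P
  rot[12] = $butterfly7PI
Sorted (with $ < everything):
  sorted[0] = $butterfly7PI  (last char: 'I')
  sorted[1] = 7PI$butterfly  (last char: 'y')
  sorted[2] = I$butterfly7P  (last char: 'P')
  sorted[3] = PI$butterfly7  (last char: '7')
  sorted[4] = butterfly7PI$  (last char: '$')
  sorted[5] = erfly7PI$butt  (last char: 't')
  sorted[6] = fly7PI$butter  (last char: 'r')
  sorted[7] = ly7PI$butterf  (last char: 'f')
  sorted[8] = rfly7PI$butte  (last char: 'e')
  sorted[9] = terfly7PI$but  (last char: 't')
  sorted[10] = tterfly7PI$bu  (last char: 'u')
  sorted[11] = utterfly7PI$b  (last char: 'b')
  sorted[12] = y7PI$butterfl  (last char: 'l')
Last column: IyP7$trfetubl
Original string S is at sorted index 4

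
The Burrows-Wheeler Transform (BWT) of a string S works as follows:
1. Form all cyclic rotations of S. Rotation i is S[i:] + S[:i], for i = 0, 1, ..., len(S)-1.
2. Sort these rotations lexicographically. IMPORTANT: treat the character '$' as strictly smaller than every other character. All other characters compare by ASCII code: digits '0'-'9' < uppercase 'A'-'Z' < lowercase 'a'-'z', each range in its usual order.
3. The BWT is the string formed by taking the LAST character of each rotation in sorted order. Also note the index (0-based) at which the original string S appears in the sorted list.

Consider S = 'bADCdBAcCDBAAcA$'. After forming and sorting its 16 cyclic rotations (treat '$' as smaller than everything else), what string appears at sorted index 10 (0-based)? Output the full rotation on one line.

All 16 rotations (rotation i = S[i:]+S[:i]):
  rot[0] = bADCdBAcCDBAAcA$
  rot[1] = ADCdBAcCDBAAcA$b
  rot[2] = DCdBAcCDBAAcA$bA
  rot[3] = CdBAcCDBAAcA$bAD
  rot[4] = dBAcCDBAAcA$bADC
  rot[5] = BAcCDBAAcA$bADCd
  rot[6] = AcCDBAAcA$bADCdB
  rot[7] = cCDBAAcA$bADCdBA
  rot[8] = CDBAAcA$bADCdBAc
  rot[9] = DBAAcA$bADCdBAcC
  rot[10] = BAAcA$bADCdBAcCD
  rot[11] = AAcA$bADCdBAcCDB
  rot[12] = AcA$bADCdBAcCDBA
  rot[13] = cA$bADCdBAcCDBAA
  rot[14] = A$bADCdBAcCDBAAc
  rot[15] = $bADCdBAcCDBAAcA
Sorted (with $ < everything):
  sorted[0] = $bADCdBAcCDBAAcA
  sorted[1] = A$bADCdBAcCDBAAc
  sorted[2] = AAcA$bADCdBAcCDB
  sorted[3] = ADCdBAcCDBAAcA$b
  sorted[4] = AcA$bADCdBAcCDBA
  sorted[5] = AcCDBAAcA$bADCdB
  sorted[6] = BAAcA$bADCdBAcCD
  sorted[7] = BAcCDBAAcA$bADCd
  sorted[8] = CDBAAcA$bADCdBAc
  sorted[9] = CdBAcCDBAAcA$bAD
  sorted[10] = DBAAcA$bADCdBAcC
  sorted[11] = DCdBAcCDBAAcA$bA
  sorted[12] = bADCdBAcCDBAAcA$
  sorted[13] = cA$bADCdBAcCDBAA
  sorted[14] = cCDBAAcA$bADCdBA
  sorted[15] = dBAcCDBAAcA$bADC
sorted[10] = DBAAcA$bADCdBAcC

Answer: DBAAcA$bADCdBAcC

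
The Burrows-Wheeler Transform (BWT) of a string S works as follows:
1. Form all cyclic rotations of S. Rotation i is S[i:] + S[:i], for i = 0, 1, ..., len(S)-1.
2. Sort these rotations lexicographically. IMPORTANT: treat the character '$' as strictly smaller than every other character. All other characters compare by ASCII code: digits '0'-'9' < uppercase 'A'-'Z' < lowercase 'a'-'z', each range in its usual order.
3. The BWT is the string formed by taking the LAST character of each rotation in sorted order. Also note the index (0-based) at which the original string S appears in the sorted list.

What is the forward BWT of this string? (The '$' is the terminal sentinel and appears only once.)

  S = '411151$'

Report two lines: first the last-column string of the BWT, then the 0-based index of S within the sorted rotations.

All 7 rotations (rotation i = S[i:]+S[:i]):
  rot[0] = 411151$
  rot[1] = 11151$4
  rot[2] = 1151$41
  rot[3] = 151$411
  rot[4] = 51$4111
  rot[5] = 1$41115
  rot[6] = $411151
Sorted (with $ < everything):
  sorted[0] = $411151  (last char: '1')
  sorted[1] = 1$41115  (last char: '5')
  sorted[2] = 11151$4  (last char: '4')
  sorted[3] = 1151$41  (last char: '1')
  sorted[4] = 151$411  (last char: '1')
  sorted[5] = 411151$  (last char: '$')
  sorted[6] = 51$4111  (last char: '1')
Last column: 15411$1
Original string S is at sorted index 5

Answer: 15411$1
5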